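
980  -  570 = 410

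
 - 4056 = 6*(-676)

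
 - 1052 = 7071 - 8123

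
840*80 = 67200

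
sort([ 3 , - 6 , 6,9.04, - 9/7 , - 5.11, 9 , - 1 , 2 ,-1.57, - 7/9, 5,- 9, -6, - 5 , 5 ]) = [ - 9,-6, - 6, - 5.11 ,  -  5, - 1.57, - 9/7, - 1, - 7/9 , 2 , 3, 5,5,6, 9,  9.04 ]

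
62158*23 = 1429634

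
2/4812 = 1/2406 = 0.00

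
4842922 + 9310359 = 14153281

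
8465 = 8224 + 241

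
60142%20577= 18988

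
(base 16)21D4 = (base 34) 7GO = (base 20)11D0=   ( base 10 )8660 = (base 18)18D2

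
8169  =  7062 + 1107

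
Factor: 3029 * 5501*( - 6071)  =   - 13^2*233^1*467^1*5501^1  =  -101158213559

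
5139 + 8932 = 14071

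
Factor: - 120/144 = - 5/6 =- 2^(-1 ) * 3^( - 1 )*5^1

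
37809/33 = 12603/11  =  1145.73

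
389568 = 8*48696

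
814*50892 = 41426088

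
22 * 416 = 9152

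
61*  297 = 18117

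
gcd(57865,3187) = 1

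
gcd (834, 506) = 2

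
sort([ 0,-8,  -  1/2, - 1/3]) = [ - 8,- 1/2,-1/3, 0] 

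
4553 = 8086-3533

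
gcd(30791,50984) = 1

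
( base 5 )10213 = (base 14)36B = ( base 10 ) 683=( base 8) 1253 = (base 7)1664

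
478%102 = 70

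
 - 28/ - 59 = 28/59=0.47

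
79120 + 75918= 155038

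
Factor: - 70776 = -2^3*3^2*983^1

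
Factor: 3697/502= 2^(-1)*251^( - 1)*3697^1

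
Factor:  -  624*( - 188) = 117312 =2^6*3^1* 13^1*47^1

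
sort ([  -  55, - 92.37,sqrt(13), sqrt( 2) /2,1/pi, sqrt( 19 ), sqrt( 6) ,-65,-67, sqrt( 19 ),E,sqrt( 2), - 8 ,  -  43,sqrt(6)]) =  [-92.37,-67, -65 ,-55,-43,-8,1/pi, sqrt( 2 ) /2,sqrt(2),sqrt( 6 ),sqrt( 6),E,sqrt( 13),sqrt( 19),sqrt ( 19)] 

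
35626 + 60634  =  96260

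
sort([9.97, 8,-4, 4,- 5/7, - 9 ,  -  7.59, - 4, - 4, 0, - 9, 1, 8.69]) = [ - 9, - 9,-7.59,  -  4  , - 4, - 4, -5/7, 0,1, 4,8, 8.69, 9.97 ] 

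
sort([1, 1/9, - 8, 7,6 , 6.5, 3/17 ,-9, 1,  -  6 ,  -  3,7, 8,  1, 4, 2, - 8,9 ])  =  [ -9, - 8, - 8, - 6, -3 , 1/9, 3/17, 1,1, 1, 2,4, 6,6.5, 7,7, 8, 9]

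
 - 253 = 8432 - 8685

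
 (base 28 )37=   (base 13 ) 70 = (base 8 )133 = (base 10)91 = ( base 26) 3D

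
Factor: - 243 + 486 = 3^5= 243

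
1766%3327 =1766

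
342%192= 150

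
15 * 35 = 525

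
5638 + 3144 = 8782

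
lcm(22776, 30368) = 91104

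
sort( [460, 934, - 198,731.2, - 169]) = [ - 198, - 169, 460, 731.2, 934] 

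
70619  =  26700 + 43919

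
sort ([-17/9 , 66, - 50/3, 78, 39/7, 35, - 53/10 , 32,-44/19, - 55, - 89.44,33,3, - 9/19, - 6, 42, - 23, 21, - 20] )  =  [ - 89.44, - 55,-23,- 20, - 50/3, - 6, - 53/10, - 44/19,  -  17/9, - 9/19,  3, 39/7,21, 32,  33,35,42, 66 , 78]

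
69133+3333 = 72466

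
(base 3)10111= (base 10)94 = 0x5e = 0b1011110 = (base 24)3m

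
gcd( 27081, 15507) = 9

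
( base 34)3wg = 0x11DC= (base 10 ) 4572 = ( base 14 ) 1948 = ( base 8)10734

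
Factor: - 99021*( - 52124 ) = 2^2*3^1 *13^1*83^1 * 157^1*2539^1 = 5161370604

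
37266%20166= 17100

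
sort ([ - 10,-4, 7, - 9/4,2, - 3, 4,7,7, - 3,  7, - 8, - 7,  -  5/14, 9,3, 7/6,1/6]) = [ - 10, - 8, - 7,  -  4, - 3, - 3, - 9/4, - 5/14, 1/6, 7/6,2,3, 4, 7, 7, 7, 7, 9 ] 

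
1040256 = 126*8256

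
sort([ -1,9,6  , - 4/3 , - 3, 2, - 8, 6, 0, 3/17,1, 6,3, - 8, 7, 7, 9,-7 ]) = [ - 8, - 8, - 7, - 3,- 4/3, - 1 , 0, 3/17, 1, 2, 3,6,6, 6, 7, 7, 9, 9] 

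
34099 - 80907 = -46808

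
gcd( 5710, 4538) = 2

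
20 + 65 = 85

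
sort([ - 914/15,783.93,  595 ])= [ - 914/15,595, 783.93] 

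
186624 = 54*3456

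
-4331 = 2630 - 6961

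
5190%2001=1188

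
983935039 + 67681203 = 1051616242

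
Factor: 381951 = 3^2*31^1*37^2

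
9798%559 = 295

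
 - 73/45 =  - 73/45 = -  1.62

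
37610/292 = 128+117/146= 128.80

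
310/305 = 62/61 = 1.02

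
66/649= 6/59 = 0.10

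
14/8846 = 7/4423 = 0.00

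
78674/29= 2712 + 26/29= 2712.90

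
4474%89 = 24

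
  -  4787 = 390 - 5177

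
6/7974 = 1/1329  =  0.00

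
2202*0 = 0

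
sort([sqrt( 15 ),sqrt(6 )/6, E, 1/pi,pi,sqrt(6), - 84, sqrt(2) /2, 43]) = [ - 84,1/pi, sqrt ( 6 )/6, sqrt( 2 ) /2,sqrt( 6),E, pi, sqrt( 15), 43]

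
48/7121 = 48/7121 = 0.01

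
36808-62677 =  - 25869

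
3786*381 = 1442466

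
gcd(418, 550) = 22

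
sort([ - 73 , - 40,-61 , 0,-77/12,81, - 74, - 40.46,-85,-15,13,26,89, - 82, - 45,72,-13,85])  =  [ - 85,-82, - 74, - 73,-61,  -  45,  -  40.46,  -  40, - 15,-13 ,-77/12, 0,13,26,72, 81,85, 89]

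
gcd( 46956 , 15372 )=84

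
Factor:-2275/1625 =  - 7/5 = - 5^( - 1)*7^1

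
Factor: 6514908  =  2^2* 3^1 * 29^1 * 97^1*193^1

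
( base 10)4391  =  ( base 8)10447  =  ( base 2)1000100100111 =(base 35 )3kg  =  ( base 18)d9h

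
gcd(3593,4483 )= 1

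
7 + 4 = 11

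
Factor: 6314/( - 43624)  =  - 2^( - 2) *11^1 * 19^( - 1) = - 11/76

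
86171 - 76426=9745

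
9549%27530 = 9549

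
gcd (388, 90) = 2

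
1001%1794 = 1001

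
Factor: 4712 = 2^3*19^1*31^1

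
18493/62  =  18493/62=298.27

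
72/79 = 72/79  =  0.91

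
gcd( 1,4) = 1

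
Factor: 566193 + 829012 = 5^1* 7^1*39863^1 = 1395205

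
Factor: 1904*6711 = 2^4 * 3^1*7^1*17^1*2237^1 =12777744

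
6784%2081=541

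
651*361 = 235011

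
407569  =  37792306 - 37384737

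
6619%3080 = 459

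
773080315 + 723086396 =1496166711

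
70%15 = 10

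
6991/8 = 6991/8   =  873.88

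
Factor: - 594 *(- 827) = 491238 = 2^1*3^3*11^1 * 827^1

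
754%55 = 39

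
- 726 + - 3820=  - 4546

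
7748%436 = 336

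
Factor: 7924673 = 23^1 * 127^1  *2713^1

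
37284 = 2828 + 34456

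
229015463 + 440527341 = 669542804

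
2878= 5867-2989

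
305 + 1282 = 1587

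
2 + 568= 570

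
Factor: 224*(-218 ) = - 48832 = - 2^6*7^1*109^1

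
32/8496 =2/531= 0.00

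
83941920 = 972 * 86360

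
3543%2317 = 1226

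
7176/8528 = 69/82 = 0.84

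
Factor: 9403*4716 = 44344548 =2^2*3^2*131^1*9403^1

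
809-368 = 441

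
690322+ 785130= 1475452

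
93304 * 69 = 6437976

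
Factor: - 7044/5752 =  - 2^( - 1) * 3^1*587^1*719^(  -  1) = - 1761/1438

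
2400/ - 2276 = -2 + 538/569 = -  1.05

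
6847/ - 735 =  - 10+503/735 = - 9.32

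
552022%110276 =642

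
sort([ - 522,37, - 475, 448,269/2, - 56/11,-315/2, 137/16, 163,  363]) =[ -522, - 475, - 315/2 ,- 56/11, 137/16, 37, 269/2, 163,363, 448]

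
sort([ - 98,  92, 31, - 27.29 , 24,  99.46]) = [ - 98, - 27.29,24 , 31,  92, 99.46 ]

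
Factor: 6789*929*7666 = 2^1*3^1*31^1*73^1*929^1*3833^1 = 48349316346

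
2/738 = 1/369 = 0.00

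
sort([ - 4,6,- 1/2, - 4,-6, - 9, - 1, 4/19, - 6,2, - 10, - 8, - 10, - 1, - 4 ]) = [ - 10, - 10, - 9, - 8, - 6, - 6 ,-4, - 4, - 4, - 1, - 1, - 1/2, 4/19, 2,6]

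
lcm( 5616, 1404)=5616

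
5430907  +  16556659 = 21987566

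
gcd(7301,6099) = 1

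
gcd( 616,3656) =8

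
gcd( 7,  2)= 1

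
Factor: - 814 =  - 2^1*11^1* 37^1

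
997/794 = 1 + 203/794 = 1.26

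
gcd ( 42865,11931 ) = 1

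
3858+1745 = 5603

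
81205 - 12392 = 68813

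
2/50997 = 2/50997 =0.00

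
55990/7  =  55990/7 = 7998.57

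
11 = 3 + 8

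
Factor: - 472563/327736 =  - 2^( - 3 )*3^2*7^1*13^1*71^( - 1 )=- 819/568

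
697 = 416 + 281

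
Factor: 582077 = 41^1 * 14197^1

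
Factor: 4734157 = 1601^1 * 2957^1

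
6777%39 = 30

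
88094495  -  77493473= 10601022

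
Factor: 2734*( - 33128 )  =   - 2^4*41^1*101^1*1367^1 = - 90571952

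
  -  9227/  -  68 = 135 + 47/68 = 135.69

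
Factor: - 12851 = -71^1*181^1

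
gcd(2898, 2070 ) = 414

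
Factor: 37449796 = 2^2 * 23^1* 461^1*883^1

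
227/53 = 4 + 15/53 =4.28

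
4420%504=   388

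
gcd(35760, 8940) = 8940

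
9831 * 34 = 334254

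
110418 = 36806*3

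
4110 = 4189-79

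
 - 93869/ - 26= 3610 + 9/26=3610.35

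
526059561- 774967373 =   -  248907812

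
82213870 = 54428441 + 27785429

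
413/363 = 413/363=1.14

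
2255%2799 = 2255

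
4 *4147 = 16588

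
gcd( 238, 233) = 1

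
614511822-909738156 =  - 295226334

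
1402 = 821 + 581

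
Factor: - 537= - 3^1*179^1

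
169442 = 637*266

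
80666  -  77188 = 3478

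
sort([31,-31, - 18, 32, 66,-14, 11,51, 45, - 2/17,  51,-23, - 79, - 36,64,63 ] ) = [ - 79, - 36,  -  31, - 23,  -  18, - 14, - 2/17 , 11,31, 32, 45, 51,51,63,64, 66] 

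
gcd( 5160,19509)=3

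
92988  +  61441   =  154429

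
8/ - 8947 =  - 8/8947  =  - 0.00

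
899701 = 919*979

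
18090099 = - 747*( - 24217 ) 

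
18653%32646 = 18653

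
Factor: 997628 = 2^2*17^2*863^1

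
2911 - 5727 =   -  2816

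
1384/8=173 = 173.00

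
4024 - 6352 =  - 2328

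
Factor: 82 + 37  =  119 = 7^1*17^1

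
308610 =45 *6858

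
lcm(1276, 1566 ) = 34452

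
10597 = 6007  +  4590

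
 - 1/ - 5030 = 1/5030 = 0.00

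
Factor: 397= 397^1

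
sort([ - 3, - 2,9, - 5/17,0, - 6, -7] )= [ - 7, - 6, - 3, - 2, - 5/17, 0, 9]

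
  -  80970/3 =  - 26990 = -26990.00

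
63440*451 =28611440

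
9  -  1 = 8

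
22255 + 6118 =28373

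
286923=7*40989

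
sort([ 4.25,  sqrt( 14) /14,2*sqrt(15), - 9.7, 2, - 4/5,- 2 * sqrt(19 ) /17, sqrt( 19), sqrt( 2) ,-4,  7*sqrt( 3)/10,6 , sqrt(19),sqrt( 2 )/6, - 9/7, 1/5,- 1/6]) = [ - 9.7,-4 , - 9/7, - 4/5, - 2 * sqrt( 19)/17, - 1/6,1/5, sqrt ( 2)/6,  sqrt( 14 ) /14,7*sqrt( 3)/10,  sqrt(2),2, 4.25, sqrt ( 19 ), sqrt( 19) , 6,2 * sqrt (15 )]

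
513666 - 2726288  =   - 2212622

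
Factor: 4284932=2^2*1071233^1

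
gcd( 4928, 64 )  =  64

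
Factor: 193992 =2^3*3^1*59^1*137^1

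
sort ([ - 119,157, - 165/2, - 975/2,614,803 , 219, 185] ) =[ - 975/2, - 119, - 165/2 , 157, 185, 219,614, 803]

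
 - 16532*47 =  - 777004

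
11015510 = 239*46090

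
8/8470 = 4/4235 = 0.00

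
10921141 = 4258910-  - 6662231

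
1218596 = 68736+1149860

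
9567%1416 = 1071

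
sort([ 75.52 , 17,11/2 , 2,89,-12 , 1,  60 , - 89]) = [ - 89, - 12,  1, 2,11/2, 17, 60, 75.52, 89] 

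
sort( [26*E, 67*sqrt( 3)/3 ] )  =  [ 67*sqrt(3)/3,26*E ] 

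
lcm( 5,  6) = 30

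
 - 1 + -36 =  - 37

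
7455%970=665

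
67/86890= 67/86890  =  0.00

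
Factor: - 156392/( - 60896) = 113/44 = 2^( - 2)*11^ ( - 1 )*113^1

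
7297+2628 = 9925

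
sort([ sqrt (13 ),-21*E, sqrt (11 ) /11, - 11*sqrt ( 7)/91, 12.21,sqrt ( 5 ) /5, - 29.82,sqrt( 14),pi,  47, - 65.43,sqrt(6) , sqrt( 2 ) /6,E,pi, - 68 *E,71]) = [ - 68*E, - 65.43, - 21 * E,-29.82,  -  11 *sqrt(7 ) /91,sqrt(2)/6,sqrt (11) /11, sqrt (5 ) /5, sqrt(6 ), E, pi, pi,sqrt(13 ), sqrt( 14 ),12.21,47,  71]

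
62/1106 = 31/553 = 0.06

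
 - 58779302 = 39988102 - 98767404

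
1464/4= 366=   366.00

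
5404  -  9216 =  - 3812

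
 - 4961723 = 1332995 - 6294718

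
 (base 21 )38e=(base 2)10111100001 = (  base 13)8BA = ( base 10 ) 1505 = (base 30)1k5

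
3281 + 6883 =10164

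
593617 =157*3781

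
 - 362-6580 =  - 6942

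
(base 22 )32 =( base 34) 20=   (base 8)104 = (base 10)68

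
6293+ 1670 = 7963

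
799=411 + 388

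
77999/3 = 25999 + 2/3  =  25999.67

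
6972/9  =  2324/3 = 774.67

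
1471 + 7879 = 9350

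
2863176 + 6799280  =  9662456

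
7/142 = 7/142= 0.05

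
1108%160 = 148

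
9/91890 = 1/10210= 0.00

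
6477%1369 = 1001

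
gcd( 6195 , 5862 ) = 3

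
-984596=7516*( - 131) 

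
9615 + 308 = 9923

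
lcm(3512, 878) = 3512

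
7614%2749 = 2116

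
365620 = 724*505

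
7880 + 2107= 9987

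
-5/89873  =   - 1 + 89868/89873 = -0.00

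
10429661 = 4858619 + 5571042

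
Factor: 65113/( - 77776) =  - 2^( - 4) * 19^1*23^1*149^1*4861^( - 1) 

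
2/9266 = 1/4633 = 0.00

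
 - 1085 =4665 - 5750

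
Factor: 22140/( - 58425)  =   - 2^2 * 3^2 *5^( - 1)*19^ (  -  1) = - 36/95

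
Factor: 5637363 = 3^1 * 1879121^1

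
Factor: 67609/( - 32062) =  - 2^(  -  1)*23^( - 1 )*97^1 = - 97/46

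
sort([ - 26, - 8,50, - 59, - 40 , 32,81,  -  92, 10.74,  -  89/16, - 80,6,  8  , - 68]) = [ - 92 , - 80 , - 68, - 59, - 40, - 26, -8,- 89/16, 6,  8,  10.74,32,50, 81 ] 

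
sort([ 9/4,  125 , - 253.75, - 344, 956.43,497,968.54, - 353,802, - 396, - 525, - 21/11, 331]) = [ - 525, - 396, - 353, - 344, - 253.75, - 21/11, 9/4,125, 331,  497,802, 956.43, 968.54 ] 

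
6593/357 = 6593/357 =18.47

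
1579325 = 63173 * 25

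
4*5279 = 21116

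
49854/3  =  16618  =  16618.00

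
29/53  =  29/53 = 0.55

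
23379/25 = 23379/25= 935.16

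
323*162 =52326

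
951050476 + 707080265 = 1658130741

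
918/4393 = 918/4393 =0.21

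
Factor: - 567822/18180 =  - 2^( - 1 ) * 3^(-1) * 5^ (- 1 )*  937^1 = - 937/30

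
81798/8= 40899/4 = 10224.75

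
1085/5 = 217 = 217.00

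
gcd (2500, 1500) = 500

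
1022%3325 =1022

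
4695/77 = 60 + 75/77  =  60.97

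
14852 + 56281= 71133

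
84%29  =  26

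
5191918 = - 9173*( - 566 )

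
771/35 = 22 + 1/35 = 22.03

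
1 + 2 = 3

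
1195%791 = 404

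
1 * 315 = 315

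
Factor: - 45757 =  - 45757^1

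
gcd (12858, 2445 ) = 3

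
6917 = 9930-3013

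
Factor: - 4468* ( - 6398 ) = 28586264= 2^3*7^1*457^1*1117^1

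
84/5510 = 42/2755 = 0.02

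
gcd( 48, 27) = 3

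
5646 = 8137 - 2491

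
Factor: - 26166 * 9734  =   - 2^2 * 3^1 * 7^2*31^1*89^1*157^1 =- 254699844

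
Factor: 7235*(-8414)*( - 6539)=398063521310 = 2^1*5^1*7^1*13^1*503^1 * 601^1*1447^1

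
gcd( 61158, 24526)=2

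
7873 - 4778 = 3095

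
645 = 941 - 296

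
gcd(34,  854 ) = 2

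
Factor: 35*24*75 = 63000 = 2^3*3^2*5^3* 7^1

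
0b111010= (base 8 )72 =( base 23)2c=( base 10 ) 58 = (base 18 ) 34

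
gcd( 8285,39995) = 5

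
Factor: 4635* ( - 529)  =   - 2451915= - 3^2 * 5^1* 23^2*103^1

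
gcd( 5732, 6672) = 4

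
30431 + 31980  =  62411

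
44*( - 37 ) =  - 1628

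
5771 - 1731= 4040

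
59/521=59/521 = 0.11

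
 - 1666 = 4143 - 5809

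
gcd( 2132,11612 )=4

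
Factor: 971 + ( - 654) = 317^1 = 317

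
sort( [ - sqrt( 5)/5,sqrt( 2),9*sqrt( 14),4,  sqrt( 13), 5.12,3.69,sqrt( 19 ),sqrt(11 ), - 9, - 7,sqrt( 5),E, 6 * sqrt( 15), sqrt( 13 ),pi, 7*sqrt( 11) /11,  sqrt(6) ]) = [ - 9 , - 7, - sqrt( 5 )/5,sqrt( 2 ),7*sqrt(11 )/11, sqrt (5), sqrt( 6 ) , E, pi,sqrt(11),sqrt (13 ),sqrt( 13 ),  3.69, 4,sqrt( 19)  ,  5.12,6*sqrt( 15 ),9*sqrt( 14)]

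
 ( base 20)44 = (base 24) 3C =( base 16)54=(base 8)124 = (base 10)84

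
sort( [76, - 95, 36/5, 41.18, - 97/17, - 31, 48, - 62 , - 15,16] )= [ - 95,  -  62, - 31,-15, - 97/17,  36/5, 16 , 41.18, 48,76]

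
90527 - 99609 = -9082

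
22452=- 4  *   ( - 5613)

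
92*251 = 23092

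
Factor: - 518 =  - 2^1*7^1*  37^1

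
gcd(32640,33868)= 4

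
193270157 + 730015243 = 923285400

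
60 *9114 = 546840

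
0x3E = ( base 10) 62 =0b111110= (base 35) 1R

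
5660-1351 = 4309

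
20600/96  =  2575/12= 214.58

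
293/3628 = 293/3628 =0.08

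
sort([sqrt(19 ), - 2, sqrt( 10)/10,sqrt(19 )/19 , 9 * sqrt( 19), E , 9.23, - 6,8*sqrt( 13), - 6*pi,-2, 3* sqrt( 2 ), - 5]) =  [  -  6*pi, - 6, - 5, - 2, - 2, sqrt( 19)/19,sqrt( 10)/10,E, 3 * sqrt( 2 ),sqrt (19 ), 9.23,8*sqrt( 13 ),9 * sqrt(19 )]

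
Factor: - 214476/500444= - 3^1*7^(- 1 ) = -  3/7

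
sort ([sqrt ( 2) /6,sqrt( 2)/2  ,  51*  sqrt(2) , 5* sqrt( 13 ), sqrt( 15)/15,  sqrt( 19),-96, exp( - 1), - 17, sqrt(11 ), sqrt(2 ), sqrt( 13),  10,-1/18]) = [ - 96, - 17 , - 1/18, sqrt( 2 ) /6 , sqrt(15 )/15,exp( - 1 ), sqrt( 2)/2, sqrt ( 2 ), sqrt( 11), sqrt( 13),sqrt(19), 10, 5 *sqrt( 13), 51*sqrt( 2)]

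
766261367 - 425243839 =341017528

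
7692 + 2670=10362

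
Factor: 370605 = 3^1 *5^1 * 31^1 * 797^1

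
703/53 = 703/53 = 13.26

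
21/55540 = 21/55540 = 0.00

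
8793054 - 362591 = 8430463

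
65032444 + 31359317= 96391761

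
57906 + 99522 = 157428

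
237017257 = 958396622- 721379365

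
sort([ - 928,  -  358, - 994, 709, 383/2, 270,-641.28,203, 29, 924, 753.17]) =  [-994,  -  928, - 641.28, - 358, 29, 383/2, 203,  270, 709,753.17, 924 ] 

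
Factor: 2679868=2^2*23^1 * 29129^1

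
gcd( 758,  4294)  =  2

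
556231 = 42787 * 13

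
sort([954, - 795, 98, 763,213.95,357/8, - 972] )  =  [-972,- 795,357/8, 98,  213.95,763,954 ] 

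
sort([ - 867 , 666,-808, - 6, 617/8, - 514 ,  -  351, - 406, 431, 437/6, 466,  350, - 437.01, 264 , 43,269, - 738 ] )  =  [ - 867,  -  808 , - 738, - 514, - 437.01 ,-406 , -351, - 6,43, 437/6,  617/8,  264, 269 , 350,  431,  466,666 ]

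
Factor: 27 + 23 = 50 = 2^1*5^2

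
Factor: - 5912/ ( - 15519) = 8/21 = 2^3*3^ (-1) * 7^( - 1 )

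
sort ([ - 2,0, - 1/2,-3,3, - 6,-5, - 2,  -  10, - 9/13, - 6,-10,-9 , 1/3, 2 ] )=[-10, - 10, - 9, - 6, -6,- 5, - 3, - 2, - 2, - 9/13,-1/2,0,1/3, 2,3] 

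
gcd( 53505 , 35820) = 45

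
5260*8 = 42080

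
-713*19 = -13547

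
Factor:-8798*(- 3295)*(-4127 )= - 119639295070 = -2^1*5^1* 53^1*83^1 * 659^1*4127^1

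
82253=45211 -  - 37042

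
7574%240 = 134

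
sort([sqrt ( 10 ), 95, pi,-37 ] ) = [ - 37, pi, sqrt( 10), 95 ]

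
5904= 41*144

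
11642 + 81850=93492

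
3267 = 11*297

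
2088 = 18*116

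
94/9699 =94/9699 =0.01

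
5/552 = 5/552  =  0.01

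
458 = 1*458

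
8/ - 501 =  - 1 + 493/501 = - 0.02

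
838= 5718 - 4880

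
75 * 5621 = 421575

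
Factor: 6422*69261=2^1*3^1*13^2 * 19^1*23087^1 = 444794142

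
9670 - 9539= 131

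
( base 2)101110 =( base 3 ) 1201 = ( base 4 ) 232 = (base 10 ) 46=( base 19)28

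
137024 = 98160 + 38864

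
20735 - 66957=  - 46222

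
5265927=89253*59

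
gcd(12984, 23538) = 6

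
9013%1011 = 925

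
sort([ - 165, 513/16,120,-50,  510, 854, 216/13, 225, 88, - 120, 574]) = [ - 165, - 120,  -  50,216/13,513/16, 88,120, 225,510, 574, 854]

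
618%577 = 41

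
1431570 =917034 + 514536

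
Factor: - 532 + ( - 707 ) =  - 1239 =- 3^1*7^1*59^1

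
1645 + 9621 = 11266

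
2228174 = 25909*86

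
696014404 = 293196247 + 402818157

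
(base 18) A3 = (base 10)183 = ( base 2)10110111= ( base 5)1213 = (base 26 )71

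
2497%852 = 793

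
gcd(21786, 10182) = 6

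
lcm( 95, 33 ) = 3135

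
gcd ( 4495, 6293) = 899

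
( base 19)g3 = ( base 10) 307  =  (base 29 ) AH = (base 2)100110011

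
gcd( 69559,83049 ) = 19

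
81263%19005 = 5243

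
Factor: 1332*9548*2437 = 2^4*3^2*7^1 * 11^1*31^1*37^1*2437^1 = 30993610032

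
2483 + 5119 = 7602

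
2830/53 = 53+21/53 = 53.40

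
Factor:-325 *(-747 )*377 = 3^2*5^2*13^2*29^1*83^1 = 91526175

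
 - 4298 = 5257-9555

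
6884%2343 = 2198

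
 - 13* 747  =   - 9711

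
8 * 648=5184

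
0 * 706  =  0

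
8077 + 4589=12666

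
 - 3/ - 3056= 3/3056= 0.00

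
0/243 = 0 = 0.00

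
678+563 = 1241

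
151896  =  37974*4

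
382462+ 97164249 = 97546711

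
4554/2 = 2277 = 2277.00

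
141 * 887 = 125067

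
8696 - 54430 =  - 45734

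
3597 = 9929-6332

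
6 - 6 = 0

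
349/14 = 24 + 13/14 = 24.93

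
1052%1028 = 24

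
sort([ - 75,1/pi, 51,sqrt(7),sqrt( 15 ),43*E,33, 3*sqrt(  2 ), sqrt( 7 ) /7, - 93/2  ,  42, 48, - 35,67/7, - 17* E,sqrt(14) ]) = [-75, - 93/2, - 17 * E, - 35,1/pi,  sqrt(7)/7,sqrt( 7),sqrt ( 14 ), sqrt(15),3*sqrt(2),67/7, 33, 42,48,51, 43*E] 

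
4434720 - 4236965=197755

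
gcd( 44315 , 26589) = 8863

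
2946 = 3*982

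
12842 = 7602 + 5240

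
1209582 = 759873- - 449709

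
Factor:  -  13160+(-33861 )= - 47021 = - 13^1*3617^1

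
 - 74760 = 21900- 96660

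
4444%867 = 109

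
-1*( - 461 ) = 461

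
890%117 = 71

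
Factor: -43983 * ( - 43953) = 1933184799 = 3^6*7^2*13^1*23^1*181^1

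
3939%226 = 97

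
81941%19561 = 3697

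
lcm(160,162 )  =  12960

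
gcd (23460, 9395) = 5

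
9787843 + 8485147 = 18272990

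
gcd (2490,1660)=830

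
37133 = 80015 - 42882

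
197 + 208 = 405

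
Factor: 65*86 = 5590  =  2^1*5^1 * 13^1*43^1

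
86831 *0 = 0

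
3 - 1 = 2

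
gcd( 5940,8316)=1188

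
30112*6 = 180672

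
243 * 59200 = 14385600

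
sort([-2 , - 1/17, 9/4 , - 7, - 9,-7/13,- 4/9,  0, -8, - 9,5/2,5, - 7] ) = [ - 9, - 9, - 8,  -  7, - 7, -2, -7/13,  -  4/9, - 1/17, 0 , 9/4,5/2,  5]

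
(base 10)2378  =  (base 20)5II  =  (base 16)94A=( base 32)2aa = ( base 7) 6635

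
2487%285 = 207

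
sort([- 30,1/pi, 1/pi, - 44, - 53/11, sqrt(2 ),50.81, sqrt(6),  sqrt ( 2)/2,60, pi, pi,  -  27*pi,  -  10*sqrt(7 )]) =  [ - 27 * pi,- 44 , - 30 , - 10 *sqrt(7), - 53/11, 1/pi,1/pi, sqrt (2)/2,sqrt( 2 ), sqrt( 6), pi, pi , 50.81, 60 ] 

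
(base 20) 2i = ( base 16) 3A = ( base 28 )22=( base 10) 58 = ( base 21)2G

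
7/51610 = 7/51610 = 0.00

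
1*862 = 862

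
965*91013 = 87827545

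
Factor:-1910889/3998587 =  - 3^2*17^( - 1)*241^1 *881^1 * 235211^( - 1 ) 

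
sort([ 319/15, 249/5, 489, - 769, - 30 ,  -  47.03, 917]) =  [ - 769 , - 47.03,-30, 319/15,249/5, 489, 917 ] 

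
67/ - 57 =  - 2 + 47/57 = -1.18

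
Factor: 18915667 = 47^2*8563^1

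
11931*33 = 393723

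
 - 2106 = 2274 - 4380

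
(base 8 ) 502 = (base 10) 322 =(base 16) 142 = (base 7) 640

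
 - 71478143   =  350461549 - 421939692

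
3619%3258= 361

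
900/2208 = 75/184 =0.41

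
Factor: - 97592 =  - 2^3*11^1*1109^1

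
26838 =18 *1491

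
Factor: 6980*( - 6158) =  - 42982840 = -2^3*5^1*349^1*3079^1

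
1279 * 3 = 3837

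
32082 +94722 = 126804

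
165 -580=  - 415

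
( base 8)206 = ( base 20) 6E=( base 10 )134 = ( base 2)10000110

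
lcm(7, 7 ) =7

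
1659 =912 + 747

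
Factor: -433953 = -3^2*13^1 * 3709^1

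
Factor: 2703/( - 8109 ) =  - 3^( - 1 ) = - 1/3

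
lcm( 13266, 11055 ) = 66330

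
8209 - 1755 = 6454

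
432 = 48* 9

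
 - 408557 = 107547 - 516104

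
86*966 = 83076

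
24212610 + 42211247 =66423857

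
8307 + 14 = 8321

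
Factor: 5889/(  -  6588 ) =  - 1963/2196 = -2^( - 2) * 3^(-2)*13^1*61^( - 1 )*151^1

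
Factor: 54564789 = 3^1*19^2*50383^1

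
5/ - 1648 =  - 1 + 1643/1648 = -0.00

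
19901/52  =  382 + 37/52= 382.71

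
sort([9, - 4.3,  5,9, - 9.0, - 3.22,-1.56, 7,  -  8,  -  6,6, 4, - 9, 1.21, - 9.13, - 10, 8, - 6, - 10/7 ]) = [-10, - 9.13, - 9.0, - 9,- 8,  -  6,  -  6,-4.3, - 3.22,  -  1.56,-10/7,1.21 , 4, 5 , 6,7,8, 9 , 9 ] 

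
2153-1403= 750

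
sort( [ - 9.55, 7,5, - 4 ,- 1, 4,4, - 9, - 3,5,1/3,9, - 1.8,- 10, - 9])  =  [ - 10, - 9.55, -9,  -  9 , - 4 , - 3, - 1.8, - 1,1/3, 4,4, 5,5, 7,  9 ]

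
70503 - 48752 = 21751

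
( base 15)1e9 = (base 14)23A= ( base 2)110111100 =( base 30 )eo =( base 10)444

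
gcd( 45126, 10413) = 9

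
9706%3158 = 232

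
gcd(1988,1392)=4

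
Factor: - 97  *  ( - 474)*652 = 29977656 = 2^3 *3^1*79^1*97^1*163^1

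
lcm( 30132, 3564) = 331452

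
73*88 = 6424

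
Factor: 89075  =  5^2*7^1*509^1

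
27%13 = 1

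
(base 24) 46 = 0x66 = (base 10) 102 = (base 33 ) 33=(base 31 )39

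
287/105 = 2 + 11/15 = 2.73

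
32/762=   16/381 = 0.04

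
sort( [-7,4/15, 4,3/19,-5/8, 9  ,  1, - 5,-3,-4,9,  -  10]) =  [ - 10,-7,-5, - 4 ,  -  3 , - 5/8,3/19, 4/15,  1,4,  9,  9]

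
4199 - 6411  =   - 2212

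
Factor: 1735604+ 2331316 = 2^3*3^2 * 5^1*11^1*13^1*79^1 = 4066920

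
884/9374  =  442/4687 = 0.09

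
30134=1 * 30134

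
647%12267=647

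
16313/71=229 + 54/71 = 229.76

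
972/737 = 972/737 = 1.32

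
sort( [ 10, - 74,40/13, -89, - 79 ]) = [-89, - 79 ,-74, 40/13, 10]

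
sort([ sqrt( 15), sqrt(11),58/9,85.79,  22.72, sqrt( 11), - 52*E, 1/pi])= [ - 52*E,1/pi, sqrt(11), sqrt (11),sqrt(15), 58/9, 22.72,  85.79]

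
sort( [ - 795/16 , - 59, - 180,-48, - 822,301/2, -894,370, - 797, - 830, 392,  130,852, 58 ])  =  [ - 894, -830, - 822, - 797,- 180, - 59, - 795/16, - 48  ,  58,130,301/2,370, 392,852]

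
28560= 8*3570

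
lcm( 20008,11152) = 680272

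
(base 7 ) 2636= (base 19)2f0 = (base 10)1007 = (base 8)1757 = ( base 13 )5C6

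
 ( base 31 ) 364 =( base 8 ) 6001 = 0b110000000001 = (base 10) 3073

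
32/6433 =32/6433 = 0.00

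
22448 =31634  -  9186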